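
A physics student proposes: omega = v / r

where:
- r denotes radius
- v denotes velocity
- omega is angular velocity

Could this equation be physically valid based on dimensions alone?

Yes

r (radius) has dimensions [L].
v (velocity) has dimensions [L T^-1].
omega (angular velocity) has dimensions [T^-1].

Left side: [T^-1]
Right side: [T^-1]

Both sides have the same dimensions, so the equation is dimensionally consistent.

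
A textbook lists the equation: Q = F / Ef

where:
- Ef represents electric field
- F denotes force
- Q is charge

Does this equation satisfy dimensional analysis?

Yes

Ef (electric field) has dimensions [I^-1 L M T^-3].
F (force) has dimensions [L M T^-2].
Q (charge) has dimensions [I T].

Left side: [I T]
Right side: [I T]

Both sides have the same dimensions, so the equation is dimensionally consistent.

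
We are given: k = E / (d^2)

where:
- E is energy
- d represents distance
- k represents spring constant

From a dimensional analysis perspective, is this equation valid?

Yes

E (energy) has dimensions [L^2 M T^-2].
d (distance) has dimensions [L].
k (spring constant) has dimensions [M T^-2].

Left side: [M T^-2]
Right side: [M T^-2]

Both sides have the same dimensions, so the equation is dimensionally consistent.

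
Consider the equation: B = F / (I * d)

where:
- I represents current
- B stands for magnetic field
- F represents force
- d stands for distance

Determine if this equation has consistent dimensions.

Yes

I (current) has dimensions [I].
B (magnetic field) has dimensions [I^-1 M T^-2].
F (force) has dimensions [L M T^-2].
d (distance) has dimensions [L].

Left side: [I^-1 M T^-2]
Right side: [I^-1 M T^-2]

Both sides have the same dimensions, so the equation is dimensionally consistent.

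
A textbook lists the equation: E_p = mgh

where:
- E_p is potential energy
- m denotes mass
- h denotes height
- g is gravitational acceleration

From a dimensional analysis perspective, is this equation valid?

Yes

E_p (potential energy) has dimensions [L^2 M T^-2].
m (mass) has dimensions [M].
h (height) has dimensions [L].
g (gravitational acceleration) has dimensions [L T^-2].

Left side: [L^2 M T^-2]
Right side: [L^2 M T^-2]

Both sides have the same dimensions, so the equation is dimensionally consistent.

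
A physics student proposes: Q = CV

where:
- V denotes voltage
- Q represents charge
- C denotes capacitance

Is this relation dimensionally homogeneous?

Yes

V (voltage) has dimensions [I^-1 L^2 M T^-3].
Q (charge) has dimensions [I T].
C (capacitance) has dimensions [I^2 L^-2 M^-1 T^4].

Left side: [I T]
Right side: [I T]

Both sides have the same dimensions, so the equation is dimensionally consistent.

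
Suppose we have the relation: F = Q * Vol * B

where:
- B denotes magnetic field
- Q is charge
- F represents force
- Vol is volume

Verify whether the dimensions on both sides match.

No

B (magnetic field) has dimensions [I^-1 M T^-2].
Q (charge) has dimensions [I T].
F (force) has dimensions [L M T^-2].
Vol (volume) has dimensions [L^3].

Left side: [L M T^-2]
Right side: [L^3 M T^-1]

The two sides have different dimensions, so the equation is NOT dimensionally consistent.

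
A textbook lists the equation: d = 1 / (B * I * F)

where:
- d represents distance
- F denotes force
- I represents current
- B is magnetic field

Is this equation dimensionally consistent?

No

d (distance) has dimensions [L].
F (force) has dimensions [L M T^-2].
I (current) has dimensions [I].
B (magnetic field) has dimensions [I^-1 M T^-2].

Left side: [L]
Right side: [L^-1 M^-2 T^4]

The two sides have different dimensions, so the equation is NOT dimensionally consistent.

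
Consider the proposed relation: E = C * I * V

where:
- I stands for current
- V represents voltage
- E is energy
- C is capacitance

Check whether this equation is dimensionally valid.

No

I (current) has dimensions [I].
V (voltage) has dimensions [I^-1 L^2 M T^-3].
E (energy) has dimensions [L^2 M T^-2].
C (capacitance) has dimensions [I^2 L^-2 M^-1 T^4].

Left side: [L^2 M T^-2]
Right side: [I^2 T]

The two sides have different dimensions, so the equation is NOT dimensionally consistent.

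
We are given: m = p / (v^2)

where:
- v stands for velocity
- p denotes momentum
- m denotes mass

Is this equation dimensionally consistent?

No

v (velocity) has dimensions [L T^-1].
p (momentum) has dimensions [L M T^-1].
m (mass) has dimensions [M].

Left side: [M]
Right side: [L^-1 M T]

The two sides have different dimensions, so the equation is NOT dimensionally consistent.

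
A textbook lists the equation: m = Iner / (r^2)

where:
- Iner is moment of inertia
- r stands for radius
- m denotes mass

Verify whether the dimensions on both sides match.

Yes

Iner (moment of inertia) has dimensions [L^2 M].
r (radius) has dimensions [L].
m (mass) has dimensions [M].

Left side: [M]
Right side: [M]

Both sides have the same dimensions, so the equation is dimensionally consistent.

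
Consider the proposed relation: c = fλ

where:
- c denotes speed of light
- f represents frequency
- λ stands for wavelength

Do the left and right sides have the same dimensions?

Yes

c (speed of light) has dimensions [L T^-1].
f (frequency) has dimensions [T^-1].
λ (wavelength) has dimensions [L].

Left side: [L T^-1]
Right side: [L T^-1]

Both sides have the same dimensions, so the equation is dimensionally consistent.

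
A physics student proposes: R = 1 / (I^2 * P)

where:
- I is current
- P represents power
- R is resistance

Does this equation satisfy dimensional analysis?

No

I (current) has dimensions [I].
P (power) has dimensions [L^2 M T^-3].
R (resistance) has dimensions [I^-2 L^2 M T^-3].

Left side: [I^-2 L^2 M T^-3]
Right side: [I^-2 L^-2 M^-1 T^3]

The two sides have different dimensions, so the equation is NOT dimensionally consistent.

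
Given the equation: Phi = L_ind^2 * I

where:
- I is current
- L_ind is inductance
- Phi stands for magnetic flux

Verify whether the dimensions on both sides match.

No

I (current) has dimensions [I].
L_ind (inductance) has dimensions [I^-2 L^2 M T^-2].
Phi (magnetic flux) has dimensions [I^-1 L^2 M T^-2].

Left side: [I^-1 L^2 M T^-2]
Right side: [I^-3 L^4 M^2 T^-4]

The two sides have different dimensions, so the equation is NOT dimensionally consistent.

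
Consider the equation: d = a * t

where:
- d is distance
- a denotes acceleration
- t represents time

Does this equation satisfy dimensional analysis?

No

d (distance) has dimensions [L].
a (acceleration) has dimensions [L T^-2].
t (time) has dimensions [T].

Left side: [L]
Right side: [L T^-1]

The two sides have different dimensions, so the equation is NOT dimensionally consistent.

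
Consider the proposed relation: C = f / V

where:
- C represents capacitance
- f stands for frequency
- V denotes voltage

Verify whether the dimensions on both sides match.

No

C (capacitance) has dimensions [I^2 L^-2 M^-1 T^4].
f (frequency) has dimensions [T^-1].
V (voltage) has dimensions [I^-1 L^2 M T^-3].

Left side: [I^2 L^-2 M^-1 T^4]
Right side: [I L^-2 M^-1 T^2]

The two sides have different dimensions, so the equation is NOT dimensionally consistent.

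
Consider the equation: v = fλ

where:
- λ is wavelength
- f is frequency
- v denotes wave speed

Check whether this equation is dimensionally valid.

Yes

λ (wavelength) has dimensions [L].
f (frequency) has dimensions [T^-1].
v (wave speed) has dimensions [L T^-1].

Left side: [L T^-1]
Right side: [L T^-1]

Both sides have the same dimensions, so the equation is dimensionally consistent.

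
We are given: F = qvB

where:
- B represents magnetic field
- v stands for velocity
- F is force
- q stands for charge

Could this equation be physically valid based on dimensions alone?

Yes

B (magnetic field) has dimensions [I^-1 M T^-2].
v (velocity) has dimensions [L T^-1].
F (force) has dimensions [L M T^-2].
q (charge) has dimensions [I T].

Left side: [L M T^-2]
Right side: [L M T^-2]

Both sides have the same dimensions, so the equation is dimensionally consistent.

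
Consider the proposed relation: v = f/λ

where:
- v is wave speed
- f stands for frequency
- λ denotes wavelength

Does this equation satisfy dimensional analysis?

No

v (wave speed) has dimensions [L T^-1].
f (frequency) has dimensions [T^-1].
λ (wavelength) has dimensions [L].

Left side: [L T^-1]
Right side: [L^-1 T^-1]

The two sides have different dimensions, so the equation is NOT dimensionally consistent.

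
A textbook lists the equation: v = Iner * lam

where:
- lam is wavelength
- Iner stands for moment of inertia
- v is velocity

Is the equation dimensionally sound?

No

lam (wavelength) has dimensions [L].
Iner (moment of inertia) has dimensions [L^2 M].
v (velocity) has dimensions [L T^-1].

Left side: [L T^-1]
Right side: [L^3 M]

The two sides have different dimensions, so the equation is NOT dimensionally consistent.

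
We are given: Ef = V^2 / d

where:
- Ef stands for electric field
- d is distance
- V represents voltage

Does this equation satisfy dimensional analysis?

No

Ef (electric field) has dimensions [I^-1 L M T^-3].
d (distance) has dimensions [L].
V (voltage) has dimensions [I^-1 L^2 M T^-3].

Left side: [I^-1 L M T^-3]
Right side: [I^-2 L^3 M^2 T^-6]

The two sides have different dimensions, so the equation is NOT dimensionally consistent.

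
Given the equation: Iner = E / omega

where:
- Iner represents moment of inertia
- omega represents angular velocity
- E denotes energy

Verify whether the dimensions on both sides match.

No

Iner (moment of inertia) has dimensions [L^2 M].
omega (angular velocity) has dimensions [T^-1].
E (energy) has dimensions [L^2 M T^-2].

Left side: [L^2 M]
Right side: [L^2 M T^-1]

The two sides have different dimensions, so the equation is NOT dimensionally consistent.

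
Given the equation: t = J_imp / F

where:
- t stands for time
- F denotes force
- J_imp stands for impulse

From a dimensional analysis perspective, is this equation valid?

Yes

t (time) has dimensions [T].
F (force) has dimensions [L M T^-2].
J_imp (impulse) has dimensions [L M T^-1].

Left side: [T]
Right side: [T]

Both sides have the same dimensions, so the equation is dimensionally consistent.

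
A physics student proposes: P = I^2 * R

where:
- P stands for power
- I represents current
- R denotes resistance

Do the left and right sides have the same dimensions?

Yes

P (power) has dimensions [L^2 M T^-3].
I (current) has dimensions [I].
R (resistance) has dimensions [I^-2 L^2 M T^-3].

Left side: [L^2 M T^-3]
Right side: [L^2 M T^-3]

Both sides have the same dimensions, so the equation is dimensionally consistent.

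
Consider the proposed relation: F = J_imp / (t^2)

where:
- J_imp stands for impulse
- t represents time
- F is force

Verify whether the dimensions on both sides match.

No

J_imp (impulse) has dimensions [L M T^-1].
t (time) has dimensions [T].
F (force) has dimensions [L M T^-2].

Left side: [L M T^-2]
Right side: [L M T^-3]

The two sides have different dimensions, so the equation is NOT dimensionally consistent.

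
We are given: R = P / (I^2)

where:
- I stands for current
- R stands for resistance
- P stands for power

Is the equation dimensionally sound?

Yes

I (current) has dimensions [I].
R (resistance) has dimensions [I^-2 L^2 M T^-3].
P (power) has dimensions [L^2 M T^-3].

Left side: [I^-2 L^2 M T^-3]
Right side: [I^-2 L^2 M T^-3]

Both sides have the same dimensions, so the equation is dimensionally consistent.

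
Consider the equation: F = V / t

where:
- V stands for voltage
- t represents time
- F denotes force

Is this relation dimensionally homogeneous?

No

V (voltage) has dimensions [I^-1 L^2 M T^-3].
t (time) has dimensions [T].
F (force) has dimensions [L M T^-2].

Left side: [L M T^-2]
Right side: [I^-1 L^2 M T^-4]

The two sides have different dimensions, so the equation is NOT dimensionally consistent.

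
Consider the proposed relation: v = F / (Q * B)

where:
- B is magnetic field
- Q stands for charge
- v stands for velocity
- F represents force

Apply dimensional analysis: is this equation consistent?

Yes

B (magnetic field) has dimensions [I^-1 M T^-2].
Q (charge) has dimensions [I T].
v (velocity) has dimensions [L T^-1].
F (force) has dimensions [L M T^-2].

Left side: [L T^-1]
Right side: [L T^-1]

Both sides have the same dimensions, so the equation is dimensionally consistent.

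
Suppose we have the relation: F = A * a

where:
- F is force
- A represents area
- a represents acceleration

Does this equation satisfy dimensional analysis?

No

F (force) has dimensions [L M T^-2].
A (area) has dimensions [L^2].
a (acceleration) has dimensions [L T^-2].

Left side: [L M T^-2]
Right side: [L^3 T^-2]

The two sides have different dimensions, so the equation is NOT dimensionally consistent.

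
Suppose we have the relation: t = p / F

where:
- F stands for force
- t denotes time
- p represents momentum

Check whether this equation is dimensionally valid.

Yes

F (force) has dimensions [L M T^-2].
t (time) has dimensions [T].
p (momentum) has dimensions [L M T^-1].

Left side: [T]
Right side: [T]

Both sides have the same dimensions, so the equation is dimensionally consistent.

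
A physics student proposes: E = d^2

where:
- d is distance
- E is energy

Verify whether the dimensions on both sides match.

No

d (distance) has dimensions [L].
E (energy) has dimensions [L^2 M T^-2].

Left side: [L^2 M T^-2]
Right side: [L^2]

The two sides have different dimensions, so the equation is NOT dimensionally consistent.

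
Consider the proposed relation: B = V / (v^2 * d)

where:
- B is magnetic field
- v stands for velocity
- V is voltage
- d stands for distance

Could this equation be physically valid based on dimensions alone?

No

B (magnetic field) has dimensions [I^-1 M T^-2].
v (velocity) has dimensions [L T^-1].
V (voltage) has dimensions [I^-1 L^2 M T^-3].
d (distance) has dimensions [L].

Left side: [I^-1 M T^-2]
Right side: [I^-1 L^-1 M T^-1]

The two sides have different dimensions, so the equation is NOT dimensionally consistent.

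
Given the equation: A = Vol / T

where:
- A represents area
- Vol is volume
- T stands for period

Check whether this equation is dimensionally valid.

No

A (area) has dimensions [L^2].
Vol (volume) has dimensions [L^3].
T (period) has dimensions [T].

Left side: [L^2]
Right side: [L^3 T^-1]

The two sides have different dimensions, so the equation is NOT dimensionally consistent.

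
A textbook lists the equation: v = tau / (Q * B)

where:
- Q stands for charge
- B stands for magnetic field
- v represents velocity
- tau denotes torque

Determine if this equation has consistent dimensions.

No

Q (charge) has dimensions [I T].
B (magnetic field) has dimensions [I^-1 M T^-2].
v (velocity) has dimensions [L T^-1].
tau (torque) has dimensions [L^2 M T^-2].

Left side: [L T^-1]
Right side: [L^2 T^-1]

The two sides have different dimensions, so the equation is NOT dimensionally consistent.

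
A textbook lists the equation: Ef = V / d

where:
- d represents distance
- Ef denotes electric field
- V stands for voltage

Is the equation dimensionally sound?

Yes

d (distance) has dimensions [L].
Ef (electric field) has dimensions [I^-1 L M T^-3].
V (voltage) has dimensions [I^-1 L^2 M T^-3].

Left side: [I^-1 L M T^-3]
Right side: [I^-1 L M T^-3]

Both sides have the same dimensions, so the equation is dimensionally consistent.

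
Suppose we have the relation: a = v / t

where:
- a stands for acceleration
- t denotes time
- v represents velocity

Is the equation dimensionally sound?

Yes

a (acceleration) has dimensions [L T^-2].
t (time) has dimensions [T].
v (velocity) has dimensions [L T^-1].

Left side: [L T^-2]
Right side: [L T^-2]

Both sides have the same dimensions, so the equation is dimensionally consistent.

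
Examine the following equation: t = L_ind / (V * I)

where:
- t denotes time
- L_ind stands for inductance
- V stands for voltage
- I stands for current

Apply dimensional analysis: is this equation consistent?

No

t (time) has dimensions [T].
L_ind (inductance) has dimensions [I^-2 L^2 M T^-2].
V (voltage) has dimensions [I^-1 L^2 M T^-3].
I (current) has dimensions [I].

Left side: [T]
Right side: [I^-2 T]

The two sides have different dimensions, so the equation is NOT dimensionally consistent.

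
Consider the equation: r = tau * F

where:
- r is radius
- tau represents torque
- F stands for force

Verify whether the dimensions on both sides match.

No

r (radius) has dimensions [L].
tau (torque) has dimensions [L^2 M T^-2].
F (force) has dimensions [L M T^-2].

Left side: [L]
Right side: [L^3 M^2 T^-4]

The two sides have different dimensions, so the equation is NOT dimensionally consistent.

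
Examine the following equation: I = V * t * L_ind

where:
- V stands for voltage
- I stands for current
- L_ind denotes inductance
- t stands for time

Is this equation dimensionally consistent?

No

V (voltage) has dimensions [I^-1 L^2 M T^-3].
I (current) has dimensions [I].
L_ind (inductance) has dimensions [I^-2 L^2 M T^-2].
t (time) has dimensions [T].

Left side: [I]
Right side: [I^-3 L^4 M^2 T^-4]

The two sides have different dimensions, so the equation is NOT dimensionally consistent.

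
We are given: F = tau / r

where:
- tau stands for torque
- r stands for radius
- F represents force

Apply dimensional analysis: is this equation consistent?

Yes

tau (torque) has dimensions [L^2 M T^-2].
r (radius) has dimensions [L].
F (force) has dimensions [L M T^-2].

Left side: [L M T^-2]
Right side: [L M T^-2]

Both sides have the same dimensions, so the equation is dimensionally consistent.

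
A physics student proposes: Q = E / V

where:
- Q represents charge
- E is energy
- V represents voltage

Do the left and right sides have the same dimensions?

Yes

Q (charge) has dimensions [I T].
E (energy) has dimensions [L^2 M T^-2].
V (voltage) has dimensions [I^-1 L^2 M T^-3].

Left side: [I T]
Right side: [I T]

Both sides have the same dimensions, so the equation is dimensionally consistent.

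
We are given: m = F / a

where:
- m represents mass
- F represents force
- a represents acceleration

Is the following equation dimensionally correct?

Yes

m (mass) has dimensions [M].
F (force) has dimensions [L M T^-2].
a (acceleration) has dimensions [L T^-2].

Left side: [M]
Right side: [M]

Both sides have the same dimensions, so the equation is dimensionally consistent.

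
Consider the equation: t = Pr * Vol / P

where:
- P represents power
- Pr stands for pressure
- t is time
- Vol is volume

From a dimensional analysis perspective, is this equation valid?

Yes

P (power) has dimensions [L^2 M T^-3].
Pr (pressure) has dimensions [L^-1 M T^-2].
t (time) has dimensions [T].
Vol (volume) has dimensions [L^3].

Left side: [T]
Right side: [T]

Both sides have the same dimensions, so the equation is dimensionally consistent.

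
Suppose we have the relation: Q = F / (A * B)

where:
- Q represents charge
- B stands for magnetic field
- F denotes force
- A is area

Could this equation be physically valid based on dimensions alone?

No

Q (charge) has dimensions [I T].
B (magnetic field) has dimensions [I^-1 M T^-2].
F (force) has dimensions [L M T^-2].
A (area) has dimensions [L^2].

Left side: [I T]
Right side: [I L^-1]

The two sides have different dimensions, so the equation is NOT dimensionally consistent.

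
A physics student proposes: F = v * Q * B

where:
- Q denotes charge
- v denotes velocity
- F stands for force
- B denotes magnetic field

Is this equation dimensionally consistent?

Yes

Q (charge) has dimensions [I T].
v (velocity) has dimensions [L T^-1].
F (force) has dimensions [L M T^-2].
B (magnetic field) has dimensions [I^-1 M T^-2].

Left side: [L M T^-2]
Right side: [L M T^-2]

Both sides have the same dimensions, so the equation is dimensionally consistent.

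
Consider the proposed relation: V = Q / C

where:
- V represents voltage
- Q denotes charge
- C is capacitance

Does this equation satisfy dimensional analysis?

Yes

V (voltage) has dimensions [I^-1 L^2 M T^-3].
Q (charge) has dimensions [I T].
C (capacitance) has dimensions [I^2 L^-2 M^-1 T^4].

Left side: [I^-1 L^2 M T^-3]
Right side: [I^-1 L^2 M T^-3]

Both sides have the same dimensions, so the equation is dimensionally consistent.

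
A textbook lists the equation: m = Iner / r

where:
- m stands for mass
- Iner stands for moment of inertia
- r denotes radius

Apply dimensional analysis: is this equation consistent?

No

m (mass) has dimensions [M].
Iner (moment of inertia) has dimensions [L^2 M].
r (radius) has dimensions [L].

Left side: [M]
Right side: [L M]

The two sides have different dimensions, so the equation is NOT dimensionally consistent.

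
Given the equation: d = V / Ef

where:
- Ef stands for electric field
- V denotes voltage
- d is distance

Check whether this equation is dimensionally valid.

Yes

Ef (electric field) has dimensions [I^-1 L M T^-3].
V (voltage) has dimensions [I^-1 L^2 M T^-3].
d (distance) has dimensions [L].

Left side: [L]
Right side: [L]

Both sides have the same dimensions, so the equation is dimensionally consistent.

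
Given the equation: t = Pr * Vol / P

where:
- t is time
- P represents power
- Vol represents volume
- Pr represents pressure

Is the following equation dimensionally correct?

Yes

t (time) has dimensions [T].
P (power) has dimensions [L^2 M T^-3].
Vol (volume) has dimensions [L^3].
Pr (pressure) has dimensions [L^-1 M T^-2].

Left side: [T]
Right side: [T]

Both sides have the same dimensions, so the equation is dimensionally consistent.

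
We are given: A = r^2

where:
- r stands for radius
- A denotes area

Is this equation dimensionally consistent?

Yes

r (radius) has dimensions [L].
A (area) has dimensions [L^2].

Left side: [L^2]
Right side: [L^2]

Both sides have the same dimensions, so the equation is dimensionally consistent.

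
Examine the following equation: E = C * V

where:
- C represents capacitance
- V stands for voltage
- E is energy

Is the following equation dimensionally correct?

No

C (capacitance) has dimensions [I^2 L^-2 M^-1 T^4].
V (voltage) has dimensions [I^-1 L^2 M T^-3].
E (energy) has dimensions [L^2 M T^-2].

Left side: [L^2 M T^-2]
Right side: [I T]

The two sides have different dimensions, so the equation is NOT dimensionally consistent.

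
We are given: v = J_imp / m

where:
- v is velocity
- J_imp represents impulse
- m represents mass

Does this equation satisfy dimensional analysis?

Yes

v (velocity) has dimensions [L T^-1].
J_imp (impulse) has dimensions [L M T^-1].
m (mass) has dimensions [M].

Left side: [L T^-1]
Right side: [L T^-1]

Both sides have the same dimensions, so the equation is dimensionally consistent.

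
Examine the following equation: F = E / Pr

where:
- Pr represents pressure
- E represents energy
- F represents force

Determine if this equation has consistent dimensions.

No

Pr (pressure) has dimensions [L^-1 M T^-2].
E (energy) has dimensions [L^2 M T^-2].
F (force) has dimensions [L M T^-2].

Left side: [L M T^-2]
Right side: [L^3]

The two sides have different dimensions, so the equation is NOT dimensionally consistent.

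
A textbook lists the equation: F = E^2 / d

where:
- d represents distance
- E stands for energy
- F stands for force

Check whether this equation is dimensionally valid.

No

d (distance) has dimensions [L].
E (energy) has dimensions [L^2 M T^-2].
F (force) has dimensions [L M T^-2].

Left side: [L M T^-2]
Right side: [L^3 M^2 T^-4]

The two sides have different dimensions, so the equation is NOT dimensionally consistent.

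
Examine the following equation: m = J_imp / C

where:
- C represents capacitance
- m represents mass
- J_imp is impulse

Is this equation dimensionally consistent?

No

C (capacitance) has dimensions [I^2 L^-2 M^-1 T^4].
m (mass) has dimensions [M].
J_imp (impulse) has dimensions [L M T^-1].

Left side: [M]
Right side: [I^-2 L^3 M^2 T^-5]

The two sides have different dimensions, so the equation is NOT dimensionally consistent.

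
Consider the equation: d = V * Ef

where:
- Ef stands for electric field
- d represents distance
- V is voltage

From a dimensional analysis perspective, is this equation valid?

No

Ef (electric field) has dimensions [I^-1 L M T^-3].
d (distance) has dimensions [L].
V (voltage) has dimensions [I^-1 L^2 M T^-3].

Left side: [L]
Right side: [I^-2 L^3 M^2 T^-6]

The two sides have different dimensions, so the equation is NOT dimensionally consistent.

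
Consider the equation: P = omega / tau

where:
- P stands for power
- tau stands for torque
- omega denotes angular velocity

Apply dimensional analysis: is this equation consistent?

No

P (power) has dimensions [L^2 M T^-3].
tau (torque) has dimensions [L^2 M T^-2].
omega (angular velocity) has dimensions [T^-1].

Left side: [L^2 M T^-3]
Right side: [L^-2 M^-1 T]

The two sides have different dimensions, so the equation is NOT dimensionally consistent.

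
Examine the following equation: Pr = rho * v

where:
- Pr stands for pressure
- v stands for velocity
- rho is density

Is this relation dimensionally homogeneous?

No

Pr (pressure) has dimensions [L^-1 M T^-2].
v (velocity) has dimensions [L T^-1].
rho (density) has dimensions [L^-3 M].

Left side: [L^-1 M T^-2]
Right side: [L^-2 M T^-1]

The two sides have different dimensions, so the equation is NOT dimensionally consistent.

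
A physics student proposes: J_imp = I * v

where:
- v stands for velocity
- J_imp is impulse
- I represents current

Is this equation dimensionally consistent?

No

v (velocity) has dimensions [L T^-1].
J_imp (impulse) has dimensions [L M T^-1].
I (current) has dimensions [I].

Left side: [L M T^-1]
Right side: [I L T^-1]

The two sides have different dimensions, so the equation is NOT dimensionally consistent.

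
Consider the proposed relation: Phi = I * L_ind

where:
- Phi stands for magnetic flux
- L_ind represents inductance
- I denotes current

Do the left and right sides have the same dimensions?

Yes

Phi (magnetic flux) has dimensions [I^-1 L^2 M T^-2].
L_ind (inductance) has dimensions [I^-2 L^2 M T^-2].
I (current) has dimensions [I].

Left side: [I^-1 L^2 M T^-2]
Right side: [I^-1 L^2 M T^-2]

Both sides have the same dimensions, so the equation is dimensionally consistent.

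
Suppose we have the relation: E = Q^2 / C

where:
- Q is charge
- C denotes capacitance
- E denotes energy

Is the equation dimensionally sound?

Yes

Q (charge) has dimensions [I T].
C (capacitance) has dimensions [I^2 L^-2 M^-1 T^4].
E (energy) has dimensions [L^2 M T^-2].

Left side: [L^2 M T^-2]
Right side: [L^2 M T^-2]

Both sides have the same dimensions, so the equation is dimensionally consistent.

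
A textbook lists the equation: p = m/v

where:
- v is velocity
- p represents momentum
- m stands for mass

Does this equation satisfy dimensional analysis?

No

v (velocity) has dimensions [L T^-1].
p (momentum) has dimensions [L M T^-1].
m (mass) has dimensions [M].

Left side: [L M T^-1]
Right side: [L^-1 M T]

The two sides have different dimensions, so the equation is NOT dimensionally consistent.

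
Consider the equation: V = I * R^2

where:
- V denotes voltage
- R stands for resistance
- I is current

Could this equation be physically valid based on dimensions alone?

No

V (voltage) has dimensions [I^-1 L^2 M T^-3].
R (resistance) has dimensions [I^-2 L^2 M T^-3].
I (current) has dimensions [I].

Left side: [I^-1 L^2 M T^-3]
Right side: [I^-3 L^4 M^2 T^-6]

The two sides have different dimensions, so the equation is NOT dimensionally consistent.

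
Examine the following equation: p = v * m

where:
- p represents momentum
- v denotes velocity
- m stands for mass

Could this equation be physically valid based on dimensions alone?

Yes

p (momentum) has dimensions [L M T^-1].
v (velocity) has dimensions [L T^-1].
m (mass) has dimensions [M].

Left side: [L M T^-1]
Right side: [L M T^-1]

Both sides have the same dimensions, so the equation is dimensionally consistent.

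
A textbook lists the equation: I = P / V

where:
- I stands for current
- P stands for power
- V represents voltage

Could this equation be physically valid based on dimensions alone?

Yes

I (current) has dimensions [I].
P (power) has dimensions [L^2 M T^-3].
V (voltage) has dimensions [I^-1 L^2 M T^-3].

Left side: [I]
Right side: [I]

Both sides have the same dimensions, so the equation is dimensionally consistent.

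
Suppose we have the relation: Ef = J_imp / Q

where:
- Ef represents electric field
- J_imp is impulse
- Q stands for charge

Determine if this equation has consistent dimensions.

No

Ef (electric field) has dimensions [I^-1 L M T^-3].
J_imp (impulse) has dimensions [L M T^-1].
Q (charge) has dimensions [I T].

Left side: [I^-1 L M T^-3]
Right side: [I^-1 L M T^-2]

The two sides have different dimensions, so the equation is NOT dimensionally consistent.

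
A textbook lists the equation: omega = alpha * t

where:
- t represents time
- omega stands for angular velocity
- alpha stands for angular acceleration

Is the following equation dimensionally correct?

Yes

t (time) has dimensions [T].
omega (angular velocity) has dimensions [T^-1].
alpha (angular acceleration) has dimensions [T^-2].

Left side: [T^-1]
Right side: [T^-1]

Both sides have the same dimensions, so the equation is dimensionally consistent.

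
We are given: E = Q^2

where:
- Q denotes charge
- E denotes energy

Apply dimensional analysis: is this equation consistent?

No

Q (charge) has dimensions [I T].
E (energy) has dimensions [L^2 M T^-2].

Left side: [L^2 M T^-2]
Right side: [I^2 T^2]

The two sides have different dimensions, so the equation is NOT dimensionally consistent.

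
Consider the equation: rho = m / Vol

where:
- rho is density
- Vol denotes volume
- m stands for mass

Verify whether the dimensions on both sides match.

Yes

rho (density) has dimensions [L^-3 M].
Vol (volume) has dimensions [L^3].
m (mass) has dimensions [M].

Left side: [L^-3 M]
Right side: [L^-3 M]

Both sides have the same dimensions, so the equation is dimensionally consistent.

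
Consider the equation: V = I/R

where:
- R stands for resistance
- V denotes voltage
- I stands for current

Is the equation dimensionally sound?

No

R (resistance) has dimensions [I^-2 L^2 M T^-3].
V (voltage) has dimensions [I^-1 L^2 M T^-3].
I (current) has dimensions [I].

Left side: [I^-1 L^2 M T^-3]
Right side: [I^3 L^-2 M^-1 T^3]

The two sides have different dimensions, so the equation is NOT dimensionally consistent.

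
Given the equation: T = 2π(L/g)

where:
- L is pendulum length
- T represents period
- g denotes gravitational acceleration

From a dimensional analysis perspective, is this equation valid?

No

L (pendulum length) has dimensions [L].
T (period) has dimensions [T].
g (gravitational acceleration) has dimensions [L T^-2].

Left side: [T]
Right side: [T^2]

The two sides have different dimensions, so the equation is NOT dimensionally consistent.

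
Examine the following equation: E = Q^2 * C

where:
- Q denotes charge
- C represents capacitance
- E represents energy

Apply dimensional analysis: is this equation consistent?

No

Q (charge) has dimensions [I T].
C (capacitance) has dimensions [I^2 L^-2 M^-1 T^4].
E (energy) has dimensions [L^2 M T^-2].

Left side: [L^2 M T^-2]
Right side: [I^4 L^-2 M^-1 T^6]

The two sides have different dimensions, so the equation is NOT dimensionally consistent.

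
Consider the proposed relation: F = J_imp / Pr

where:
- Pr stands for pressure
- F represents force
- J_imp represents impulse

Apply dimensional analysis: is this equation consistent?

No

Pr (pressure) has dimensions [L^-1 M T^-2].
F (force) has dimensions [L M T^-2].
J_imp (impulse) has dimensions [L M T^-1].

Left side: [L M T^-2]
Right side: [L^2 T]

The two sides have different dimensions, so the equation is NOT dimensionally consistent.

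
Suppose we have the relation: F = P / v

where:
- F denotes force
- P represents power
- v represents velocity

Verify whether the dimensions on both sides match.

Yes

F (force) has dimensions [L M T^-2].
P (power) has dimensions [L^2 M T^-3].
v (velocity) has dimensions [L T^-1].

Left side: [L M T^-2]
Right side: [L M T^-2]

Both sides have the same dimensions, so the equation is dimensionally consistent.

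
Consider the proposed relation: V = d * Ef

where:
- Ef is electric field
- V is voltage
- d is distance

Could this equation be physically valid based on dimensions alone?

Yes

Ef (electric field) has dimensions [I^-1 L M T^-3].
V (voltage) has dimensions [I^-1 L^2 M T^-3].
d (distance) has dimensions [L].

Left side: [I^-1 L^2 M T^-3]
Right side: [I^-1 L^2 M T^-3]

Both sides have the same dimensions, so the equation is dimensionally consistent.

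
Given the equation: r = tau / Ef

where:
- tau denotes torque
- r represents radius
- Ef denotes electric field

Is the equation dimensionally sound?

No

tau (torque) has dimensions [L^2 M T^-2].
r (radius) has dimensions [L].
Ef (electric field) has dimensions [I^-1 L M T^-3].

Left side: [L]
Right side: [I L T]

The two sides have different dimensions, so the equation is NOT dimensionally consistent.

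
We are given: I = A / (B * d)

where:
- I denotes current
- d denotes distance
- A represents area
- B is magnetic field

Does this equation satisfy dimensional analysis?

No

I (current) has dimensions [I].
d (distance) has dimensions [L].
A (area) has dimensions [L^2].
B (magnetic field) has dimensions [I^-1 M T^-2].

Left side: [I]
Right side: [I L M^-1 T^2]

The two sides have different dimensions, so the equation is NOT dimensionally consistent.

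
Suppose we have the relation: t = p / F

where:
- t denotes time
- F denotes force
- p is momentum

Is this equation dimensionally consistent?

Yes

t (time) has dimensions [T].
F (force) has dimensions [L M T^-2].
p (momentum) has dimensions [L M T^-1].

Left side: [T]
Right side: [T]

Both sides have the same dimensions, so the equation is dimensionally consistent.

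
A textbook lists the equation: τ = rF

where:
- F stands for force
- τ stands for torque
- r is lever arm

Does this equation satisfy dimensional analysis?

Yes

F (force) has dimensions [L M T^-2].
τ (torque) has dimensions [L^2 M T^-2].
r (lever arm) has dimensions [L].

Left side: [L^2 M T^-2]
Right side: [L^2 M T^-2]

Both sides have the same dimensions, so the equation is dimensionally consistent.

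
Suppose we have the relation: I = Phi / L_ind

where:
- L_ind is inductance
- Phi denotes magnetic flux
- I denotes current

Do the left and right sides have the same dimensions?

Yes

L_ind (inductance) has dimensions [I^-2 L^2 M T^-2].
Phi (magnetic flux) has dimensions [I^-1 L^2 M T^-2].
I (current) has dimensions [I].

Left side: [I]
Right side: [I]

Both sides have the same dimensions, so the equation is dimensionally consistent.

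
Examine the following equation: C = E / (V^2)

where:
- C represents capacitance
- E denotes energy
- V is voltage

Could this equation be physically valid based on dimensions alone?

Yes

C (capacitance) has dimensions [I^2 L^-2 M^-1 T^4].
E (energy) has dimensions [L^2 M T^-2].
V (voltage) has dimensions [I^-1 L^2 M T^-3].

Left side: [I^2 L^-2 M^-1 T^4]
Right side: [I^2 L^-2 M^-1 T^4]

Both sides have the same dimensions, so the equation is dimensionally consistent.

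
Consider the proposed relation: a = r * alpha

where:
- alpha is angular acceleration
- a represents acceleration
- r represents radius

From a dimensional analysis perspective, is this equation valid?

Yes

alpha (angular acceleration) has dimensions [T^-2].
a (acceleration) has dimensions [L T^-2].
r (radius) has dimensions [L].

Left side: [L T^-2]
Right side: [L T^-2]

Both sides have the same dimensions, so the equation is dimensionally consistent.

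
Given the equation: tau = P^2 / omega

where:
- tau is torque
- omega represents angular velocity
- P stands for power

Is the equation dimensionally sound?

No

tau (torque) has dimensions [L^2 M T^-2].
omega (angular velocity) has dimensions [T^-1].
P (power) has dimensions [L^2 M T^-3].

Left side: [L^2 M T^-2]
Right side: [L^4 M^2 T^-5]

The two sides have different dimensions, so the equation is NOT dimensionally consistent.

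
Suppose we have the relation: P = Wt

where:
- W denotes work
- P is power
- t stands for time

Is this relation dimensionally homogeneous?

No

W (work) has dimensions [L^2 M T^-2].
P (power) has dimensions [L^2 M T^-3].
t (time) has dimensions [T].

Left side: [L^2 M T^-3]
Right side: [L^2 M T^-1]

The two sides have different dimensions, so the equation is NOT dimensionally consistent.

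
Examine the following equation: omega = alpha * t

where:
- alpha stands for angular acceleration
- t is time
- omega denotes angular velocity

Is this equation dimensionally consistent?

Yes

alpha (angular acceleration) has dimensions [T^-2].
t (time) has dimensions [T].
omega (angular velocity) has dimensions [T^-1].

Left side: [T^-1]
Right side: [T^-1]

Both sides have the same dimensions, so the equation is dimensionally consistent.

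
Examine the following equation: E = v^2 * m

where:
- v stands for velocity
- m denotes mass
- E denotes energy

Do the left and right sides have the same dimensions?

Yes

v (velocity) has dimensions [L T^-1].
m (mass) has dimensions [M].
E (energy) has dimensions [L^2 M T^-2].

Left side: [L^2 M T^-2]
Right side: [L^2 M T^-2]

Both sides have the same dimensions, so the equation is dimensionally consistent.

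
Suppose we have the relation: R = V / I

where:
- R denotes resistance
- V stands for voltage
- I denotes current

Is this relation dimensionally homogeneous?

Yes

R (resistance) has dimensions [I^-2 L^2 M T^-3].
V (voltage) has dimensions [I^-1 L^2 M T^-3].
I (current) has dimensions [I].

Left side: [I^-2 L^2 M T^-3]
Right side: [I^-2 L^2 M T^-3]

Both sides have the same dimensions, so the equation is dimensionally consistent.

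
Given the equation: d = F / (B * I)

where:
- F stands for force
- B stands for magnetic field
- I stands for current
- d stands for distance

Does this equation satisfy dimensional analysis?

Yes

F (force) has dimensions [L M T^-2].
B (magnetic field) has dimensions [I^-1 M T^-2].
I (current) has dimensions [I].
d (distance) has dimensions [L].

Left side: [L]
Right side: [L]

Both sides have the same dimensions, so the equation is dimensionally consistent.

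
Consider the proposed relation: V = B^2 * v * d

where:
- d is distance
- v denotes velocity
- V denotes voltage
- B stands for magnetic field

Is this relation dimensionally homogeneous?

No

d (distance) has dimensions [L].
v (velocity) has dimensions [L T^-1].
V (voltage) has dimensions [I^-1 L^2 M T^-3].
B (magnetic field) has dimensions [I^-1 M T^-2].

Left side: [I^-1 L^2 M T^-3]
Right side: [I^-2 L^2 M^2 T^-5]

The two sides have different dimensions, so the equation is NOT dimensionally consistent.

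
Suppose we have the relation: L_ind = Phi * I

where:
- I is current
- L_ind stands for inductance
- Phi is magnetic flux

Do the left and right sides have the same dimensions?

No

I (current) has dimensions [I].
L_ind (inductance) has dimensions [I^-2 L^2 M T^-2].
Phi (magnetic flux) has dimensions [I^-1 L^2 M T^-2].

Left side: [I^-2 L^2 M T^-2]
Right side: [L^2 M T^-2]

The two sides have different dimensions, so the equation is NOT dimensionally consistent.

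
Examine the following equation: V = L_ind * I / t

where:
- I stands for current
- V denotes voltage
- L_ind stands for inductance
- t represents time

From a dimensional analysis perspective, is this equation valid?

Yes

I (current) has dimensions [I].
V (voltage) has dimensions [I^-1 L^2 M T^-3].
L_ind (inductance) has dimensions [I^-2 L^2 M T^-2].
t (time) has dimensions [T].

Left side: [I^-1 L^2 M T^-3]
Right side: [I^-1 L^2 M T^-3]

Both sides have the same dimensions, so the equation is dimensionally consistent.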